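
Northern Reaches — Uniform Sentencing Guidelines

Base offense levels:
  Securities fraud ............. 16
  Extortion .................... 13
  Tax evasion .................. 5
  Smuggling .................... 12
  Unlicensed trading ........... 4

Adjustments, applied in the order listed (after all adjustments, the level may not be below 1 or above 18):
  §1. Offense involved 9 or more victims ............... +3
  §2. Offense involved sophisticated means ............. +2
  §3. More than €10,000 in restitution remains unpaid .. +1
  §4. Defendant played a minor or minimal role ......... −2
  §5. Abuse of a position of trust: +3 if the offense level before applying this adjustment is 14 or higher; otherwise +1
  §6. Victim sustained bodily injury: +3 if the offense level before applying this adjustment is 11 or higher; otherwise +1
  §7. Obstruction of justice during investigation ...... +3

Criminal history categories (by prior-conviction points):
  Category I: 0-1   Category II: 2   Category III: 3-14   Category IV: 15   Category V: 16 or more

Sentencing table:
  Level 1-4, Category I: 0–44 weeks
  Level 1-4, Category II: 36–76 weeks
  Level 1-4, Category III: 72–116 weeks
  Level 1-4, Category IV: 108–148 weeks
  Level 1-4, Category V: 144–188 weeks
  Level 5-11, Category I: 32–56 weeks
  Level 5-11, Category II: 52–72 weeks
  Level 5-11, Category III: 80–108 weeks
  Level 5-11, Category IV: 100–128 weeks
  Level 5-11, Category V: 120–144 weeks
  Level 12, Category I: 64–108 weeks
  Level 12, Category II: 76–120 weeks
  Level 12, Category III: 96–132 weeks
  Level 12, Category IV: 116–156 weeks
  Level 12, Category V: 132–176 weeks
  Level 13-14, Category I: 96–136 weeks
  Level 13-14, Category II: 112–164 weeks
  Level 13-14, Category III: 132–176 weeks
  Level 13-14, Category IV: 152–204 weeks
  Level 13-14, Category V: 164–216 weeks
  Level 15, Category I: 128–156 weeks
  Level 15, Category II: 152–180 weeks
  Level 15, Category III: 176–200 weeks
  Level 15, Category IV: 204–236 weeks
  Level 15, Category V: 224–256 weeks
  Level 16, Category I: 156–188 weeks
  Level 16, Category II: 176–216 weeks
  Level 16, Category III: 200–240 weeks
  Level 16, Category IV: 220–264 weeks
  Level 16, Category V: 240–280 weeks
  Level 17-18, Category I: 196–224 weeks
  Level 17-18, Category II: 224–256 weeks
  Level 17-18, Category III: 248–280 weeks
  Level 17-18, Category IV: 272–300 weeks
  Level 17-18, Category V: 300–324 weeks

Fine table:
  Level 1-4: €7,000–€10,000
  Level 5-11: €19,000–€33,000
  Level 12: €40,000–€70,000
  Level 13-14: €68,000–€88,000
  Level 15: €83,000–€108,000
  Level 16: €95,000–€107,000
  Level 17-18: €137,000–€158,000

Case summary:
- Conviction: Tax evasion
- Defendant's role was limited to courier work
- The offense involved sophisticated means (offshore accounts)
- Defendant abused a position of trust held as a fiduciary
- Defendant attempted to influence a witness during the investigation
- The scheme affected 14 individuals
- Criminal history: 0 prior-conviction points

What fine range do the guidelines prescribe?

Base offense level for tax evasion: 5.
§1 applies: 5 + 3 = 8.
§2 applies: 8 + 2 = 10.
§3 does not apply.
§4 applies: 10 − 2 = 8.
§5 applies (level before this adjustment is 8 < 14, so +1): 8 + 1 = 9.
§7 applies: 9 + 3 = 12.
Final offense level: 12.
Level 12 falls in the 12 band.
Fine table: Level 12 → €40,000–€70,000.

€40,000–€70,000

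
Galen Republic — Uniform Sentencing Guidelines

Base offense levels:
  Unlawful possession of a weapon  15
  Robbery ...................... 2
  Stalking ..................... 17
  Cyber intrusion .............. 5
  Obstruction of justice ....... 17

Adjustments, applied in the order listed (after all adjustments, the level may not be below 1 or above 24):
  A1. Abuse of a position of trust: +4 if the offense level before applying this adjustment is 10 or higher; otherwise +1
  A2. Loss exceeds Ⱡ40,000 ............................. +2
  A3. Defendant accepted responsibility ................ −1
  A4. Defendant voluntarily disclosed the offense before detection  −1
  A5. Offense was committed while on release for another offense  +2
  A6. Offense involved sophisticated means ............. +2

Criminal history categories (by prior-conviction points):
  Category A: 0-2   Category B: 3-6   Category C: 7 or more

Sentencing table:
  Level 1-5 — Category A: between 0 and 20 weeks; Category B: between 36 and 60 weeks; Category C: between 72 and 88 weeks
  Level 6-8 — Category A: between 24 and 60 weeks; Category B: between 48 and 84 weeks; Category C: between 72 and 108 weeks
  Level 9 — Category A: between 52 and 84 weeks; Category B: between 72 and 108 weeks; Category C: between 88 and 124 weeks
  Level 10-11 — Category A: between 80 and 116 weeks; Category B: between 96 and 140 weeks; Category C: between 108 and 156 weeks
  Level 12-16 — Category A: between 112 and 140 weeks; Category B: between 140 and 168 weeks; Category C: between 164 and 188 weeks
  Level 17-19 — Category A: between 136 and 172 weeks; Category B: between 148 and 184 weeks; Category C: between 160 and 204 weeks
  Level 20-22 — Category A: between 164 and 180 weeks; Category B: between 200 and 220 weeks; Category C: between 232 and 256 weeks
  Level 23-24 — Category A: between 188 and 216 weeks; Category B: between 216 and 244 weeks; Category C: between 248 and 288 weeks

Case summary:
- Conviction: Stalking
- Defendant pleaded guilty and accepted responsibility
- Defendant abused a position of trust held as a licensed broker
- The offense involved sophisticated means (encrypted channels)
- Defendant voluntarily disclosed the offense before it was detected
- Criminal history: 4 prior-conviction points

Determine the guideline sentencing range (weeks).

Base offense level for stalking: 17.
A1 applies (level before this adjustment is 17 ≥ 10, so +4): 17 + 4 = 21.
A3 applies: 21 − 1 = 20.
A4 applies: 20 − 1 = 19.
A6 applies: 19 + 2 = 21.
Final offense level: 21.
Criminal history: 4 prior points → Category B (3-6).
Level 21 falls in the 20-22 band.
Grid: Level 20-22 × Category B = 200-220 weeks.

200-220 weeks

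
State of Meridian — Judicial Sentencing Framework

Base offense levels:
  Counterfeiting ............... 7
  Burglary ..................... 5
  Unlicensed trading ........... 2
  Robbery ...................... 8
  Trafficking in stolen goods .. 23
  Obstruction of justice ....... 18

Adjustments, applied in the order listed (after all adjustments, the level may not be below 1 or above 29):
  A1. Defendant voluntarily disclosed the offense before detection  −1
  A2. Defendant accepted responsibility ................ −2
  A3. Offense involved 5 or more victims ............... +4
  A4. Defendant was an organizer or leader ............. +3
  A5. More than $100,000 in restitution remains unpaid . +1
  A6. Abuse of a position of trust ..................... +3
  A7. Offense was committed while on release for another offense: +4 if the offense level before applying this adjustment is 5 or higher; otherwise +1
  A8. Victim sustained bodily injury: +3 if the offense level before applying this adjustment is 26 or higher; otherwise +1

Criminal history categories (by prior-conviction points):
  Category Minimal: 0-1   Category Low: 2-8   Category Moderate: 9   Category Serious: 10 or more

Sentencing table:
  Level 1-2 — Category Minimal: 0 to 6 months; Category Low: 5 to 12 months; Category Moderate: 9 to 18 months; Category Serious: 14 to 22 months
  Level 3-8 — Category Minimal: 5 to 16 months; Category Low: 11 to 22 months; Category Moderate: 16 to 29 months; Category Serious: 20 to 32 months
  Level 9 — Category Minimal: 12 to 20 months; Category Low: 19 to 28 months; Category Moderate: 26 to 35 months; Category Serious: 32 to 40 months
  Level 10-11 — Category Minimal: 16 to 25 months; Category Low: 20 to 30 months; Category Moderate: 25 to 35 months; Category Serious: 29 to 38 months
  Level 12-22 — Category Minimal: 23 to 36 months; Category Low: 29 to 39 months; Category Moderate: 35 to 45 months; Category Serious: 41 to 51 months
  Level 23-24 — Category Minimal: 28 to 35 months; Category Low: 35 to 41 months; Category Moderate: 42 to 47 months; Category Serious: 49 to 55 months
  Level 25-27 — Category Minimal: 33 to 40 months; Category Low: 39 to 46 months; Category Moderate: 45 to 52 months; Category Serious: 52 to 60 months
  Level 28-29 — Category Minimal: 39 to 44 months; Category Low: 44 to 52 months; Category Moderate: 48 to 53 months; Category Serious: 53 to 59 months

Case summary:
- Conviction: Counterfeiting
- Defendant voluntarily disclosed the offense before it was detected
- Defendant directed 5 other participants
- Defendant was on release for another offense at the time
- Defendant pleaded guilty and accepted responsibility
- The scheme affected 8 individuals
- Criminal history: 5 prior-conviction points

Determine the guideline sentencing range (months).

Base offense level for counterfeiting: 7.
A1 applies: 7 − 1 = 6.
A2 applies: 6 − 2 = 4.
A3 applies: 4 + 4 = 8.
A4 applies: 8 + 3 = 11.
A7 applies (level before this adjustment is 11 ≥ 5, so +4): 11 + 4 = 15.
Final offense level: 15.
Criminal history: 5 prior points → Category Low (2-8).
Level 15 falls in the 12-22 band.
Grid: Level 12-22 × Category Low = 29-39 months.

29-39 months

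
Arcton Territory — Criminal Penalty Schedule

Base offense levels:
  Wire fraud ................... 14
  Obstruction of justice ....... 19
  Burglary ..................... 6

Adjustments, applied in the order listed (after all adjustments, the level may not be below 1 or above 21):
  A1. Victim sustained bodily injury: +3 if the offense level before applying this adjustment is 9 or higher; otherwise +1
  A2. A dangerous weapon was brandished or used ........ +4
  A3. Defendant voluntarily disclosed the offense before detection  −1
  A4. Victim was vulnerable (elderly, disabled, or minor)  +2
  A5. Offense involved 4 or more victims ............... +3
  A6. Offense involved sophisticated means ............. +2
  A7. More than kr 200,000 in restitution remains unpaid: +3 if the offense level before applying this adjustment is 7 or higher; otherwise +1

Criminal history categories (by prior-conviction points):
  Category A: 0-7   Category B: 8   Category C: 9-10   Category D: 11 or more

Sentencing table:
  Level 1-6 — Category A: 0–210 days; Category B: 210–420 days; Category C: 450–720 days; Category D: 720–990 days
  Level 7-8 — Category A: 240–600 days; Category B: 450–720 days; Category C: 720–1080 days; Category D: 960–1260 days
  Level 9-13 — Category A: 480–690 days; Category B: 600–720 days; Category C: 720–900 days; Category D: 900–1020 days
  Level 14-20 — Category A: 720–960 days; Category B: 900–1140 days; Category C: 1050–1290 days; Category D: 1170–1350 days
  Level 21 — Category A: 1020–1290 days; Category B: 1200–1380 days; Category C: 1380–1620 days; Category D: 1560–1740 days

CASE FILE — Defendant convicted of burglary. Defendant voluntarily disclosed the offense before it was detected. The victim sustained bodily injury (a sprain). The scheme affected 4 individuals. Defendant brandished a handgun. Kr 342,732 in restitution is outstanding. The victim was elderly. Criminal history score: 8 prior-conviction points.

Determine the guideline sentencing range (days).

900-1140 days

Base offense level for burglary: 6.
A1 applies (level before this adjustment is 6 < 9, so +1): 6 + 1 = 7.
A2 applies: 7 + 4 = 11.
A3 applies: 11 − 1 = 10.
A4 applies: 10 + 2 = 12.
A5 applies: 12 + 3 = 15.
A7 applies (level before this adjustment is 15 ≥ 7, so +3): 15 + 3 = 18.
Final offense level: 18.
Criminal history: 8 prior points → Category B (8).
Level 18 falls in the 14-20 band.
Grid: Level 14-20 × Category B = 900-1140 days.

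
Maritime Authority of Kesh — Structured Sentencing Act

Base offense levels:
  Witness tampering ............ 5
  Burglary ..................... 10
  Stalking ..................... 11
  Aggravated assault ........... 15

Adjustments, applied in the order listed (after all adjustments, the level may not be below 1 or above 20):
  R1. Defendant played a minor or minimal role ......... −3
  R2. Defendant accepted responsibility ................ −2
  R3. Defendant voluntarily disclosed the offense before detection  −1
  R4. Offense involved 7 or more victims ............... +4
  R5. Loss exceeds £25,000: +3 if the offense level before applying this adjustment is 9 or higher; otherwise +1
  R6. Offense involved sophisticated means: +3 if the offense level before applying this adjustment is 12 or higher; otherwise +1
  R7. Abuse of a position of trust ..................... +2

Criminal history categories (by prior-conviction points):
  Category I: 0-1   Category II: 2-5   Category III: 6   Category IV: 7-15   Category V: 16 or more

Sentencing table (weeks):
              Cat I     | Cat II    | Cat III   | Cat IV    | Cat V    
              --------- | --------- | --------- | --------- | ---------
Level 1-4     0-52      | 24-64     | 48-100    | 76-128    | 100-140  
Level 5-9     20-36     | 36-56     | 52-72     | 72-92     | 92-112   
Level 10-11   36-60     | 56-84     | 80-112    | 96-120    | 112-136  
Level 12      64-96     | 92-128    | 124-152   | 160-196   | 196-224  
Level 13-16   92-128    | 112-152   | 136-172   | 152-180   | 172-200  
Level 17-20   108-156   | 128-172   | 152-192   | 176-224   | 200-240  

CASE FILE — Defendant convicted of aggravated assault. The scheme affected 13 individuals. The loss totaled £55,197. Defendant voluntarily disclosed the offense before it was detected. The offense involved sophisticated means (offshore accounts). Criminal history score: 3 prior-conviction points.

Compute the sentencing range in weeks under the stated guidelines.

128-172 weeks

Base offense level for aggravated assault: 15.
R1 does not apply.
R2 does not apply.
R3 applies: 15 − 1 = 14.
R4 applies: 14 + 4 = 18.
R5 applies (level before this adjustment is 18 ≥ 9, so +3): 18 + 3 = 21.
R6 applies (level before this adjustment is 21 ≥ 12, so +3): 21 + 3 = 24.
Level 24 exceeds the maximum of 20; capped at 20.
Final offense level: 20.
Criminal history: 3 prior points → Category II (2-5).
Level 20 falls in the 17-20 band.
Grid: Level 17-20 × Category II = 128-172 weeks.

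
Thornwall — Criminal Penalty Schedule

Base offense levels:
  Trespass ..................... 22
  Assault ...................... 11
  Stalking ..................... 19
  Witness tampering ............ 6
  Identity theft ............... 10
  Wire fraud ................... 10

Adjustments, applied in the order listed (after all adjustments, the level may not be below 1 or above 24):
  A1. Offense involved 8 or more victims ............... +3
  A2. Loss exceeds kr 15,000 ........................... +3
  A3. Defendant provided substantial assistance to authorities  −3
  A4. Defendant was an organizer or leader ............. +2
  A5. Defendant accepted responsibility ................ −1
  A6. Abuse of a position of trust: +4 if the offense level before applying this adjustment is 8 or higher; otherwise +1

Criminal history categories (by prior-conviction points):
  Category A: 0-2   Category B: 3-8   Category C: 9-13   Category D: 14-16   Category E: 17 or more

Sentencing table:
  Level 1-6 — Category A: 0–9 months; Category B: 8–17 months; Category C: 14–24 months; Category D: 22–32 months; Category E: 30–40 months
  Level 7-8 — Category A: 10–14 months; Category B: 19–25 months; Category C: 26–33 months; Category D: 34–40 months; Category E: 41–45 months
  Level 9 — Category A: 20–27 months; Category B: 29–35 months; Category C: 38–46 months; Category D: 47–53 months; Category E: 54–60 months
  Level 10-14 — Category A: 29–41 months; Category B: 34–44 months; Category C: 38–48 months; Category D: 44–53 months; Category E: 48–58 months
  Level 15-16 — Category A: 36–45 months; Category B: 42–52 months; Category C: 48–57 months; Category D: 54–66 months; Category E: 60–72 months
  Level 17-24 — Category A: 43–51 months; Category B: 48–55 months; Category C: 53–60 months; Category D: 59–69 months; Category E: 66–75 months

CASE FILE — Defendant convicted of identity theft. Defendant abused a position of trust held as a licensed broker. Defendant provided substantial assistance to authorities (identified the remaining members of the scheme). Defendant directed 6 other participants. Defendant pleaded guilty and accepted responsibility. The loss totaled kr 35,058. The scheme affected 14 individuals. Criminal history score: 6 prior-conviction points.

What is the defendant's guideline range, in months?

48-55 months

Base offense level for identity theft: 10.
A1 applies: 10 + 3 = 13.
A2 applies: 13 + 3 = 16.
A3 applies: 16 − 3 = 13.
A4 applies: 13 + 2 = 15.
A5 applies: 15 − 1 = 14.
A6 applies (level before this adjustment is 14 ≥ 8, so +4): 14 + 4 = 18.
Final offense level: 18.
Criminal history: 6 prior points → Category B (3-8).
Level 18 falls in the 17-24 band.
Grid: Level 17-24 × Category B = 48-55 months.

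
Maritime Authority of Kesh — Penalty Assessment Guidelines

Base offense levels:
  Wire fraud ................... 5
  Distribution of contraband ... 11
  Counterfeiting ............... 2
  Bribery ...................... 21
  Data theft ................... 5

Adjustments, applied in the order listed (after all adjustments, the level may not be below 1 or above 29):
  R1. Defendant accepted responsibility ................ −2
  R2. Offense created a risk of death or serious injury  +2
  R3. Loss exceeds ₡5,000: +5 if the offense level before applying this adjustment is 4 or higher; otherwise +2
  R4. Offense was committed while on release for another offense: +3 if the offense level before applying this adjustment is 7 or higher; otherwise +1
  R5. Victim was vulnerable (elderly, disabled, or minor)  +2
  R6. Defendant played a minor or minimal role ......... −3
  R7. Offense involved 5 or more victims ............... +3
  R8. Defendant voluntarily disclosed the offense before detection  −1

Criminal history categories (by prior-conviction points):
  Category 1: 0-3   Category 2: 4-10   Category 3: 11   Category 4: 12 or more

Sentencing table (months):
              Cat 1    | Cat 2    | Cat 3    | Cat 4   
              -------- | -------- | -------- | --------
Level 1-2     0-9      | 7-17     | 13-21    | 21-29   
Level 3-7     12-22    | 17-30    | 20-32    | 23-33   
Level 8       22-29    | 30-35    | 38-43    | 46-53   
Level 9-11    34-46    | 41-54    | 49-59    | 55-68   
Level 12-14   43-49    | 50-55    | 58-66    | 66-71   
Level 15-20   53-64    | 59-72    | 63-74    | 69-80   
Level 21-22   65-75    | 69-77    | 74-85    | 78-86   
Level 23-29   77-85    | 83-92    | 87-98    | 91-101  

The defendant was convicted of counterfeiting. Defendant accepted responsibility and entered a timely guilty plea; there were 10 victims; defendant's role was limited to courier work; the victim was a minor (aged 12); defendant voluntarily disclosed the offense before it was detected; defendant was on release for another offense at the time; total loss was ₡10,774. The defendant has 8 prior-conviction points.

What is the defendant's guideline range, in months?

Base offense level for counterfeiting: 2.
R1 applies: 2 − 2 = 0.
R3 applies (level before this adjustment is 0 < 4, so +2): 0 + 2 = 2.
R4 applies (level before this adjustment is 2 < 7, so +1): 2 + 1 = 3.
R5 applies: 3 + 2 = 5.
R6 applies: 5 − 3 = 2.
R7 applies: 2 + 3 = 5.
R8 applies: 5 − 1 = 4.
Final offense level: 4.
Criminal history: 8 prior points → Category 2 (4-10).
Level 4 falls in the 3-7 band.
Grid: Level 3-7 × Category 2 = 17-30 months.

17-30 months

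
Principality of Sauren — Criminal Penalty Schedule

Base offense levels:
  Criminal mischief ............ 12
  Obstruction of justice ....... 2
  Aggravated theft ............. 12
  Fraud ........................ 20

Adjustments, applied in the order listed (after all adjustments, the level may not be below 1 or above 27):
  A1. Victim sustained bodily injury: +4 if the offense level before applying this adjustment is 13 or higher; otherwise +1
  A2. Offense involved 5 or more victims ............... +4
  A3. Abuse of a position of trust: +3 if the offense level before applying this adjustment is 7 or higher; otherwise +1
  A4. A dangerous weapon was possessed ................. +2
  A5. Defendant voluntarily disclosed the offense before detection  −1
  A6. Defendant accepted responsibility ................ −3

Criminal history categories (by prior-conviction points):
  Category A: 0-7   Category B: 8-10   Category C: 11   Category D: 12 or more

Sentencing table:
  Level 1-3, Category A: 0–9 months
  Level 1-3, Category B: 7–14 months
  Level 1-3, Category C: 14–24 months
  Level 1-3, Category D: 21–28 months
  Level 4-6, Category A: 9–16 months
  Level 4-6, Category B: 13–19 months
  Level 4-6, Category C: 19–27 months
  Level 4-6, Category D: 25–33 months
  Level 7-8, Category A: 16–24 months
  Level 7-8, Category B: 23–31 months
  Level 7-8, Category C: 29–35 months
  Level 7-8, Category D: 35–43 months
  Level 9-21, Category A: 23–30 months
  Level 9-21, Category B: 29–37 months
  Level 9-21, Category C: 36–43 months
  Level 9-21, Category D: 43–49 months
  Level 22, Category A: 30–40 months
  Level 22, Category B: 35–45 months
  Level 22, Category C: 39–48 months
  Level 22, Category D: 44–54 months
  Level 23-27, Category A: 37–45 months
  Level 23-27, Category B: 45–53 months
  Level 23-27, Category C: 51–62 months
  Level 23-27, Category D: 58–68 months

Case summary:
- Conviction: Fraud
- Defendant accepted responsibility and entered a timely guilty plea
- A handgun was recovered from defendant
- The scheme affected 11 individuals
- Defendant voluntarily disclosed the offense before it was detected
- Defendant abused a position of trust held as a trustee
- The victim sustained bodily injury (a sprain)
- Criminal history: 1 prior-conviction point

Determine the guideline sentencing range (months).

Base offense level for fraud: 20.
A1 applies (level before this adjustment is 20 ≥ 13, so +4): 20 + 4 = 24.
A2 applies: 24 + 4 = 28.
A3 applies (level before this adjustment is 28 ≥ 7, so +3): 28 + 3 = 31.
A4 applies: 31 + 2 = 33.
A5 applies: 33 − 1 = 32.
A6 applies: 32 − 3 = 29.
Level 29 exceeds the maximum of 27; capped at 27.
Final offense level: 27.
Criminal history: 1 prior point → Category A (0-7).
Level 27 falls in the 23-27 band.
Grid: Level 23-27 × Category A = 37-45 months.

37-45 months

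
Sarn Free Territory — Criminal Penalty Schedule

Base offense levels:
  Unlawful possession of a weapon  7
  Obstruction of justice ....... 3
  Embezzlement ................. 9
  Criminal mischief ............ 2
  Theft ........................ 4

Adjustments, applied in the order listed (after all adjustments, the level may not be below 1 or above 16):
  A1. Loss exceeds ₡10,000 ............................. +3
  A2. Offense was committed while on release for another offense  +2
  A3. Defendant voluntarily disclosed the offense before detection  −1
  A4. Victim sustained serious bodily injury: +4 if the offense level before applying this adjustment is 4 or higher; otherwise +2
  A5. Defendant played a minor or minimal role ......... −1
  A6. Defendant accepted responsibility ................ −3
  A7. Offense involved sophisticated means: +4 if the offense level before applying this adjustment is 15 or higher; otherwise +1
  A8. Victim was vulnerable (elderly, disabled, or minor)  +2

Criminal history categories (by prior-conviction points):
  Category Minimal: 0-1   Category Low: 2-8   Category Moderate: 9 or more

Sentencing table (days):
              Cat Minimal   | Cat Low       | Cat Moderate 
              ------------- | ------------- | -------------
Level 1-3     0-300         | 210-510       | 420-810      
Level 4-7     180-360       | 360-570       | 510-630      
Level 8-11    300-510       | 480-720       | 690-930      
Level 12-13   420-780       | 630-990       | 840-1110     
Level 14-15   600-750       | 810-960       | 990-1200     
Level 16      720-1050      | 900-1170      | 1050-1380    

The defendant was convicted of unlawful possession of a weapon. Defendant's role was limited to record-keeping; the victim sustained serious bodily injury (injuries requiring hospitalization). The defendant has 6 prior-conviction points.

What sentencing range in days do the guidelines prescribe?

Base offense level for unlawful possession of a weapon: 7.
A1 does not apply.
A2 does not apply.
A3 does not apply.
A4 applies (level before this adjustment is 7 ≥ 4, so +4): 7 + 4 = 11.
A5 applies: 11 − 1 = 10.
A6 does not apply.
Final offense level: 10.
Criminal history: 6 prior points → Category Low (2-8).
Level 10 falls in the 8-11 band.
Grid: Level 8-11 × Category Low = 480-720 days.

480-720 days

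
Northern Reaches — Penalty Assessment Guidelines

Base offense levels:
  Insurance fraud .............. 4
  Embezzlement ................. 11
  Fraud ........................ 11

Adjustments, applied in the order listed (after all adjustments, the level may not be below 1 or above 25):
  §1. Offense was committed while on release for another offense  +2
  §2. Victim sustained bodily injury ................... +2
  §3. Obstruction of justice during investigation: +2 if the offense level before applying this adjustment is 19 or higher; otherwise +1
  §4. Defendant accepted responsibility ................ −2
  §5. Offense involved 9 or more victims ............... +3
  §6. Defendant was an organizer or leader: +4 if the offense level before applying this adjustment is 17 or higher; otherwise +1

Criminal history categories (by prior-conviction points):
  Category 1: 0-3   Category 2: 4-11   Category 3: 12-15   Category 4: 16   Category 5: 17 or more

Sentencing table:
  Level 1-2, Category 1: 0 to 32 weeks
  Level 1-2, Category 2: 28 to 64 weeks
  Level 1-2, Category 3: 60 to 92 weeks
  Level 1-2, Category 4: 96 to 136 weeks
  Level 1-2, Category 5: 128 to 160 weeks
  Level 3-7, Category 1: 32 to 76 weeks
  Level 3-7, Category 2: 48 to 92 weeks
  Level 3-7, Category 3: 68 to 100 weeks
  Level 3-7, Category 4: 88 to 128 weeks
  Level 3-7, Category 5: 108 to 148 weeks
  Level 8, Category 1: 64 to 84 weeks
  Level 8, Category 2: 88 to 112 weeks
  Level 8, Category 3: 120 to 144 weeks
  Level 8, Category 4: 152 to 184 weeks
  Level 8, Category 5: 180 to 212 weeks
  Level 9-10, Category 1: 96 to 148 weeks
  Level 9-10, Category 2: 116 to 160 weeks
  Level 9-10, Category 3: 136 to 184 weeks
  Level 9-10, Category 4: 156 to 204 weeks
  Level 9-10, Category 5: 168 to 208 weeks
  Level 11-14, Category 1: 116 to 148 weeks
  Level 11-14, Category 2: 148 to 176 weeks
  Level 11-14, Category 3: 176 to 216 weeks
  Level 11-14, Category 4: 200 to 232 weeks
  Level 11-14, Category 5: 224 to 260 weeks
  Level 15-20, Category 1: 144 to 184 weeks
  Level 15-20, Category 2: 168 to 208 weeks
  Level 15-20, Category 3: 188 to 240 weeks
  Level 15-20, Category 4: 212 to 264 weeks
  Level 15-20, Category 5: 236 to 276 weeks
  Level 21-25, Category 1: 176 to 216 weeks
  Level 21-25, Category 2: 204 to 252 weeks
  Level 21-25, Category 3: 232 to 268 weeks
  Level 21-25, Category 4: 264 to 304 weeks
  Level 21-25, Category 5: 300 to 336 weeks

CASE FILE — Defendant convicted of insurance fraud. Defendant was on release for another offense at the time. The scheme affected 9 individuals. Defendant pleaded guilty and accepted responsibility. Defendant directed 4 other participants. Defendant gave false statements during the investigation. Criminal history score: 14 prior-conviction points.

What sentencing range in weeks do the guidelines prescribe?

Base offense level for insurance fraud: 4.
§1 applies: 4 + 2 = 6.
§3 applies (level before this adjustment is 6 < 19, so +1): 6 + 1 = 7.
§4 applies: 7 − 2 = 5.
§5 applies: 5 + 3 = 8.
§6 applies (level before this adjustment is 8 < 17, so +1): 8 + 1 = 9.
Final offense level: 9.
Criminal history: 14 prior points → Category 3 (12-15).
Level 9 falls in the 9-10 band.
Grid: Level 9-10 × Category 3 = 136-184 weeks.

136-184 weeks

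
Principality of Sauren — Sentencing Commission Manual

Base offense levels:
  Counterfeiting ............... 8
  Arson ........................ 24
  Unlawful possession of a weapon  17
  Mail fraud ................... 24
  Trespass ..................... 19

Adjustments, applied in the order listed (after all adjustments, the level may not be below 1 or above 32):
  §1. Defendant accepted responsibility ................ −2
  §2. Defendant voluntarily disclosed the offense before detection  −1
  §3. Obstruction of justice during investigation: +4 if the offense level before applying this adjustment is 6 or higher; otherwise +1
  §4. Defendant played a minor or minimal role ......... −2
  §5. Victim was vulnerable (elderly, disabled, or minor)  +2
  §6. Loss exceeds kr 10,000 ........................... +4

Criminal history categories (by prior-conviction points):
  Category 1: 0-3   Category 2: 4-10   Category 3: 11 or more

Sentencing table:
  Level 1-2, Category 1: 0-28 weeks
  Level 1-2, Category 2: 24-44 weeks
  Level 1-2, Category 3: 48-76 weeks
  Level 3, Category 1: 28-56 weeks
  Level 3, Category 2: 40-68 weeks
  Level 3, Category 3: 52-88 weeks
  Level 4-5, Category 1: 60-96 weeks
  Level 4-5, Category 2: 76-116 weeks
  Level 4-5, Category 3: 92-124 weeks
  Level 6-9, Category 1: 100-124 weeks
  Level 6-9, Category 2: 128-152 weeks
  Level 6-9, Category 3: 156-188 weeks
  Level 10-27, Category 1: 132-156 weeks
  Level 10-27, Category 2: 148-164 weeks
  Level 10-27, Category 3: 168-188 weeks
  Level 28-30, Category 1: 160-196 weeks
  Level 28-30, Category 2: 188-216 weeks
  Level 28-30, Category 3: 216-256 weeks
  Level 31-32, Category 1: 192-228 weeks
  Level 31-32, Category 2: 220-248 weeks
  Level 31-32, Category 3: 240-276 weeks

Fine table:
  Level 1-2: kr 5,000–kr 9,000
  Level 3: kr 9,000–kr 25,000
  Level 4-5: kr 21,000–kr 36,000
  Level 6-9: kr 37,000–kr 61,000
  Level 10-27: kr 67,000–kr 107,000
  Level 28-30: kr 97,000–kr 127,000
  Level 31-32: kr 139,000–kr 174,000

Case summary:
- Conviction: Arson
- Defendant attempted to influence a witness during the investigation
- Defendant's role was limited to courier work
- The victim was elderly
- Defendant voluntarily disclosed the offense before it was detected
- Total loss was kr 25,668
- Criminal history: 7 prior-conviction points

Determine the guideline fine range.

Base offense level for arson: 24.
§2 applies: 24 − 1 = 23.
§3 applies (level before this adjustment is 23 ≥ 6, so +4): 23 + 4 = 27.
§4 applies: 27 − 2 = 25.
§5 applies: 25 + 2 = 27.
§6 applies: 27 + 4 = 31.
Final offense level: 31.
Level 31 falls in the 31-32 band.
Fine table: Level 31-32 → kr 139,000–kr 174,000.

kr 139,000–kr 174,000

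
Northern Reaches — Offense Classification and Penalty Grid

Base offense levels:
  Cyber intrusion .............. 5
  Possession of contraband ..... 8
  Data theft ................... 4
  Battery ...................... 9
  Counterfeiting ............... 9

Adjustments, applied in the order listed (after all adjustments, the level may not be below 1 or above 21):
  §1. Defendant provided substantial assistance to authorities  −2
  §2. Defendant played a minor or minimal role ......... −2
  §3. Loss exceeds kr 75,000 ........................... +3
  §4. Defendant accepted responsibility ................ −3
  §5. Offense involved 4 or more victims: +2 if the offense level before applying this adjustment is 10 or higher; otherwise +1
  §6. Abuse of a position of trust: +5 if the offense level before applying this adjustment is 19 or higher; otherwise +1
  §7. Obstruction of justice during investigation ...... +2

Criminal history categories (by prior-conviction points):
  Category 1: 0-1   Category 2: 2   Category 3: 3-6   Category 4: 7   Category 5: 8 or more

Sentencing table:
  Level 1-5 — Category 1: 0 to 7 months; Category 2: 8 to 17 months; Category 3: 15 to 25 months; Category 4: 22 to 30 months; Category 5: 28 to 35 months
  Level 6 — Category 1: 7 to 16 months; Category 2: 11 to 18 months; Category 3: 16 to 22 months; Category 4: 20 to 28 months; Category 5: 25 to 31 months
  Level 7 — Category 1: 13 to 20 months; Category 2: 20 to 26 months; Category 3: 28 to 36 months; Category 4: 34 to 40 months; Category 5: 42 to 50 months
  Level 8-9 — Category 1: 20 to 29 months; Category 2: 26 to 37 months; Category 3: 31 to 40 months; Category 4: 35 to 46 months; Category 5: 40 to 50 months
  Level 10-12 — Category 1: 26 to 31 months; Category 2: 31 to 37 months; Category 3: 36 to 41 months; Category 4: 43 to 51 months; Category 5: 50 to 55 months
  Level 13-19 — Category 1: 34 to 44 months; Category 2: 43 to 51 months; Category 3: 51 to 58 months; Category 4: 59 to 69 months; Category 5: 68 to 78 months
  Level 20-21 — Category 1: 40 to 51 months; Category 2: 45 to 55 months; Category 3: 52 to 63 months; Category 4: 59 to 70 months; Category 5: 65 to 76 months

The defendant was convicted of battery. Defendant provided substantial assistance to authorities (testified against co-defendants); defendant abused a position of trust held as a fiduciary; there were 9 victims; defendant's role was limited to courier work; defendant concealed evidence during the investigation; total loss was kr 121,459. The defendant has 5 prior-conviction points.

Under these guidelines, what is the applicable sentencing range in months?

Base offense level for battery: 9.
§1 applies: 9 − 2 = 7.
§2 applies: 7 − 2 = 5.
§3 applies: 5 + 3 = 8.
§4 does not apply.
§5 applies (level before this adjustment is 8 < 10, so +1): 8 + 1 = 9.
§6 applies (level before this adjustment is 9 < 19, so +1): 9 + 1 = 10.
§7 applies: 10 + 2 = 12.
Final offense level: 12.
Criminal history: 5 prior points → Category 3 (3-6).
Level 12 falls in the 10-12 band.
Grid: Level 10-12 × Category 3 = 36-41 months.

36-41 months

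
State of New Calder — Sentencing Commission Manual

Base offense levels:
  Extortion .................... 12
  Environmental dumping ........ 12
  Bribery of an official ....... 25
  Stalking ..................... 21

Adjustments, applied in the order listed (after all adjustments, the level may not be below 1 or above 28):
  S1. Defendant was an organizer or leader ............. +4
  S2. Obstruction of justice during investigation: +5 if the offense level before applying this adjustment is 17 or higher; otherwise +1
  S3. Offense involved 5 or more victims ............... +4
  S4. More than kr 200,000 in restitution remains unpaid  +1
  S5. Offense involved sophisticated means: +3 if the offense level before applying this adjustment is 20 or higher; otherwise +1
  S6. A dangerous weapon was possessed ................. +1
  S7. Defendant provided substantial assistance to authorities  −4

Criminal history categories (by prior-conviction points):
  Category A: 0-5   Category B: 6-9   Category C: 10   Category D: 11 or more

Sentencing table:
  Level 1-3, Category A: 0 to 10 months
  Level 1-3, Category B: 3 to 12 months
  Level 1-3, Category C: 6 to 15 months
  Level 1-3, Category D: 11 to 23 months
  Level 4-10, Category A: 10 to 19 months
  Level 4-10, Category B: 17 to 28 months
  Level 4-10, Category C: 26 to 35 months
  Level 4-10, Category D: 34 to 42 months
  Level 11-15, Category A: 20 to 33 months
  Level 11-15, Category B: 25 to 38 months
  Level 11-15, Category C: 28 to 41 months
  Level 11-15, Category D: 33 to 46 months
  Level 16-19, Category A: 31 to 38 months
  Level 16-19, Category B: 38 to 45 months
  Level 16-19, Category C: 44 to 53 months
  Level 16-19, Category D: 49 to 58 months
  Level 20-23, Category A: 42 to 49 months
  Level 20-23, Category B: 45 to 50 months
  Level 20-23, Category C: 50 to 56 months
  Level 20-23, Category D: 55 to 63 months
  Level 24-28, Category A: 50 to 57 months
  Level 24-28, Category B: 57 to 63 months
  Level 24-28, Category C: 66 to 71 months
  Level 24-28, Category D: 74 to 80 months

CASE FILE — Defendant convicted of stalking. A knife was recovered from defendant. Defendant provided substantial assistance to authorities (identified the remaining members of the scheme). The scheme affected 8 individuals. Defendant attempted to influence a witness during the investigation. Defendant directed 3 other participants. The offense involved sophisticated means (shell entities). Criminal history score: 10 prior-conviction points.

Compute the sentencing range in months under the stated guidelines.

Base offense level for stalking: 21.
S1 applies: 21 + 4 = 25.
S2 applies (level before this adjustment is 25 ≥ 17, so +5): 25 + 5 = 30.
S3 applies: 30 + 4 = 34.
S5 applies (level before this adjustment is 34 ≥ 20, so +3): 34 + 3 = 37.
S6 applies: 37 + 1 = 38.
S7 applies: 38 − 4 = 34.
Level 34 exceeds the maximum of 28; capped at 28.
Final offense level: 28.
Criminal history: 10 prior points → Category C (10).
Level 28 falls in the 24-28 band.
Grid: Level 24-28 × Category C = 66-71 months.

66-71 months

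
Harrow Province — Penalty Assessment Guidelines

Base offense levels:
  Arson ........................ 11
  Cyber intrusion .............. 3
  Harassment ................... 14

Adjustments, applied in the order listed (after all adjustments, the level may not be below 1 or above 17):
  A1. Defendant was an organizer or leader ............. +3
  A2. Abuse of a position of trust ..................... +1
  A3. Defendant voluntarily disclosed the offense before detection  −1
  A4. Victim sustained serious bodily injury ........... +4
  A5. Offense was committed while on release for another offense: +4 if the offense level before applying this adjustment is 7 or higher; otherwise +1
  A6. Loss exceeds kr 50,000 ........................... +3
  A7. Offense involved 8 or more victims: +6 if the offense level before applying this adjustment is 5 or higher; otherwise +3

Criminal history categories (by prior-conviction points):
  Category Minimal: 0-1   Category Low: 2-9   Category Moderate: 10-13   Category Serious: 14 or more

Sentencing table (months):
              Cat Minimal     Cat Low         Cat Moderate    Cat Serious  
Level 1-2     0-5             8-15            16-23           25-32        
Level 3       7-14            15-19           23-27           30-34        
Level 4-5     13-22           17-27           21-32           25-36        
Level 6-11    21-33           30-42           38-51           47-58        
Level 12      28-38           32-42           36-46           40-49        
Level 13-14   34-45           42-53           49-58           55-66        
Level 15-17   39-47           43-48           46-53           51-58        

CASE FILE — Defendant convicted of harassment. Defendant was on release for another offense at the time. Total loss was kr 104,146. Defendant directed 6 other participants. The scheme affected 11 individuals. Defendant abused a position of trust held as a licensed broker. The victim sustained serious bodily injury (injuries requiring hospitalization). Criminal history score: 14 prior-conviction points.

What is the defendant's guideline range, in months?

Base offense level for harassment: 14.
A1 applies: 14 + 3 = 17.
A2 applies: 17 + 1 = 18.
A3 does not apply.
A4 applies: 18 + 4 = 22.
A5 applies (level before this adjustment is 22 ≥ 7, so +4): 22 + 4 = 26.
A6 applies: 26 + 3 = 29.
A7 applies (level before this adjustment is 29 ≥ 5, so +6): 29 + 6 = 35.
Level 35 exceeds the maximum of 17; capped at 17.
Final offense level: 17.
Criminal history: 14 prior points → Category Serious (14+).
Level 17 falls in the 15-17 band.
Grid: Level 15-17 × Category Serious = 51-58 months.

51-58 months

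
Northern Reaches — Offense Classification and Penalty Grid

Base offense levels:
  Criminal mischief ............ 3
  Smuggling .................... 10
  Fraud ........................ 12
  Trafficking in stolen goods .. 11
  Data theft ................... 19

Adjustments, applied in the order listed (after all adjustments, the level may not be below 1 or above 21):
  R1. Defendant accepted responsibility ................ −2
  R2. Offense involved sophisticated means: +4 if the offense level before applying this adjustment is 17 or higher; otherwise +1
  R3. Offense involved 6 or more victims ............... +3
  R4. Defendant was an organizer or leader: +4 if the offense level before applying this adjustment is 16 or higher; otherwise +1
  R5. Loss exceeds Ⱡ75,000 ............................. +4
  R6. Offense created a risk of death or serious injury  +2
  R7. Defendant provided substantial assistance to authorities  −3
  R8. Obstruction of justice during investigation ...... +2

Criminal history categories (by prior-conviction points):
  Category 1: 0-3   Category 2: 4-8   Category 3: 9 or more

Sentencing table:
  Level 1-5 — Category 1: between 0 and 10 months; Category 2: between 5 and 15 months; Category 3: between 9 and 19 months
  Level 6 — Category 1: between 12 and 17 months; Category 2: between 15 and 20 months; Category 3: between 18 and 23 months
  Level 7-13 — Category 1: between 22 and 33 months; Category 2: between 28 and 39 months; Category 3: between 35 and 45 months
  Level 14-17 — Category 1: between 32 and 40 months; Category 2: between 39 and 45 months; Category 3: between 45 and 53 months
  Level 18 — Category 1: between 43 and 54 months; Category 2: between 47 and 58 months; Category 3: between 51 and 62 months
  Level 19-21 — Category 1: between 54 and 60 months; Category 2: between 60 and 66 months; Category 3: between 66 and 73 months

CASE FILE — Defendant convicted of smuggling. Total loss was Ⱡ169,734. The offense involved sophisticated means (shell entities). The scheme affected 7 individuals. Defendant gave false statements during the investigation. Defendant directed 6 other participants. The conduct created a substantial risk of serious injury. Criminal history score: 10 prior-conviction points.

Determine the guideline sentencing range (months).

66-73 months

Base offense level for smuggling: 10.
R2 applies (level before this adjustment is 10 < 17, so +1): 10 + 1 = 11.
R3 applies: 11 + 3 = 14.
R4 applies (level before this adjustment is 14 < 16, so +1): 14 + 1 = 15.
R5 applies: 15 + 4 = 19.
R6 applies: 19 + 2 = 21.
R8 applies: 21 + 2 = 23.
Level 23 exceeds the maximum of 21; capped at 21.
Final offense level: 21.
Criminal history: 10 prior points → Category 3 (9+).
Level 21 falls in the 19-21 band.
Grid: Level 19-21 × Category 3 = 66-73 months.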